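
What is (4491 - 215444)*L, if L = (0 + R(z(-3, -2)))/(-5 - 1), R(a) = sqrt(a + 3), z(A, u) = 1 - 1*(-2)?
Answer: 210953*sqrt(6)/6 ≈ 86121.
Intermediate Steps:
z(A, u) = 3 (z(A, u) = 1 + 2 = 3)
R(a) = sqrt(3 + a)
L = -sqrt(6)/6 (L = (0 + sqrt(3 + 3))/(-5 - 1) = (0 + sqrt(6))/(-6) = sqrt(6)*(-1/6) = -sqrt(6)/6 ≈ -0.40825)
(4491 - 215444)*L = (4491 - 215444)*(-sqrt(6)/6) = -(-210953)*sqrt(6)/6 = 210953*sqrt(6)/6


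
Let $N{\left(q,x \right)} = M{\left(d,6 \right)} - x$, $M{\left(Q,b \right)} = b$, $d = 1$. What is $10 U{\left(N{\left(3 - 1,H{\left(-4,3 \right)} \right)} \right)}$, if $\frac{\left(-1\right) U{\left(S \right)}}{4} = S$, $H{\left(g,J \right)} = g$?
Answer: $-400$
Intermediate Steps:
$N{\left(q,x \right)} = 6 - x$
$U{\left(S \right)} = - 4 S$
$10 U{\left(N{\left(3 - 1,H{\left(-4,3 \right)} \right)} \right)} = 10 \left(- 4 \left(6 - -4\right)\right) = 10 \left(- 4 \left(6 + 4\right)\right) = 10 \left(\left(-4\right) 10\right) = 10 \left(-40\right) = -400$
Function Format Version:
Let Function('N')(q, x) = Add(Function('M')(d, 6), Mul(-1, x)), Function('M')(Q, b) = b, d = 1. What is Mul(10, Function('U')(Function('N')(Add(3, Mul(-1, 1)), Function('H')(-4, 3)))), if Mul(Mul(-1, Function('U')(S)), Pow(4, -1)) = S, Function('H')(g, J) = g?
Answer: -400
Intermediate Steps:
Function('N')(q, x) = Add(6, Mul(-1, x))
Function('U')(S) = Mul(-4, S)
Mul(10, Function('U')(Function('N')(Add(3, Mul(-1, 1)), Function('H')(-4, 3)))) = Mul(10, Mul(-4, Add(6, Mul(-1, -4)))) = Mul(10, Mul(-4, Add(6, 4))) = Mul(10, Mul(-4, 10)) = Mul(10, -40) = -400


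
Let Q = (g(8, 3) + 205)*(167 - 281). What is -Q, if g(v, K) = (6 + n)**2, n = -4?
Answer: 23826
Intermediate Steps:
g(v, K) = 4 (g(v, K) = (6 - 4)**2 = 2**2 = 4)
Q = -23826 (Q = (4 + 205)*(167 - 281) = 209*(-114) = -23826)
-Q = -1*(-23826) = 23826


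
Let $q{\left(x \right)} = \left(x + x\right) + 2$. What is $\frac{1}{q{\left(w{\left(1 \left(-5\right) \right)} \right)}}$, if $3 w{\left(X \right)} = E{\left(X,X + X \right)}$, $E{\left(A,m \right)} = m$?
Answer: $- \frac{3}{14} \approx -0.21429$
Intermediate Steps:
$w{\left(X \right)} = \frac{2 X}{3}$ ($w{\left(X \right)} = \frac{X + X}{3} = \frac{2 X}{3}$)
$q{\left(x \right)} = 2 + 2 x$ ($q{\left(x \right)} = 2 x + 2 = 2 + 2 x$)
$\frac{1}{q{\left(w{\left(1 \left(-5\right) \right)} \right)}} = \frac{1}{2 + 2 \frac{2 \cdot 1 \left(-5\right)}{3}} = \frac{1}{2 + 2 \cdot \frac{2}{3} \left(-5\right)} = \frac{1}{2 + 2 \left(- \frac{10}{3}\right)} = \frac{1}{2 - \frac{20}{3}} = \frac{1}{- \frac{14}{3}} = - \frac{3}{14}$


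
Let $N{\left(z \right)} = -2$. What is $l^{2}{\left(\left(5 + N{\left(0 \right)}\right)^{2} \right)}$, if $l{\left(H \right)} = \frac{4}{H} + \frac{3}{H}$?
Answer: $\frac{49}{81} \approx 0.60494$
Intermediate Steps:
$l{\left(H \right)} = \frac{7}{H}$
$l^{2}{\left(\left(5 + N{\left(0 \right)}\right)^{2} \right)} = \left(\frac{7}{\left(5 - 2\right)^{2}}\right)^{2} = \left(\frac{7}{3^{2}}\right)^{2} = \left(\frac{7}{9}\right)^{2} = \frac{49}{81}$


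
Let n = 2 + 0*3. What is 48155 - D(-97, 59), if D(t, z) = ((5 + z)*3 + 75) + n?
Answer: 47886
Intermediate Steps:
n = 2 (n = 2 + 0 = 2)
D(t, z) = 92 + 3*z (D(t, z) = ((5 + z)*3 + 75) + 2 = ((15 + 3*z) + 75) + 2 = (90 + 3*z) + 2 = 92 + 3*z)
48155 - D(-97, 59) = 48155 - (92 + 3*59) = 48155 - (92 + 177) = 48155 - 1*269 = 48155 - 269 = 47886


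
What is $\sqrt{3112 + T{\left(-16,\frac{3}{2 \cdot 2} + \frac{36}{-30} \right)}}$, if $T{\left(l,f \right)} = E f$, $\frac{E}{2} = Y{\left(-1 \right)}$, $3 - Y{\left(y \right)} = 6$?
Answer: $\frac{\sqrt{311470}}{10} \approx 55.81$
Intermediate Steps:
$Y{\left(y \right)} = -3$ ($Y{\left(y \right)} = 3 - 6 = -3$)
$E = -6$ ($E = 2 \left(-3\right) = -6$)
$T{\left(l,f \right)} = - 6 f$
$\sqrt{3112 + T{\left(-16,\frac{3}{2 \cdot 2} + \frac{36}{-30} \right)}} = \sqrt{3112 - 6 \left(\frac{3}{2 \cdot 2} + \frac{36}{-30}\right)} = \sqrt{3112 - 6 \left(\frac{3}{4} + 36 \left(- \frac{1}{30}\right)\right)} = \sqrt{3112 - 6 \left(3 \cdot \frac{1}{4} - \frac{6}{5}\right)} = \sqrt{3112 - 6 \left(\frac{3}{4} - \frac{6}{5}\right)} = \sqrt{3112 - - \frac{27}{10}} = \sqrt{3112 + \frac{27}{10}} = \sqrt{\frac{31147}{10}} = \frac{\sqrt{311470}}{10}$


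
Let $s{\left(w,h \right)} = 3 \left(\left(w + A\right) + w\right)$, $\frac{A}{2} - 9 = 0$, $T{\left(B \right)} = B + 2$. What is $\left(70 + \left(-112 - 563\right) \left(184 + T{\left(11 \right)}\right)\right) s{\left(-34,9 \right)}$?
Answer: $19935750$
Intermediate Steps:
$T{\left(B \right)} = 2 + B$
$A = 18$ ($A = 18 + 2 \cdot 0 = 18 + 0 = 18$)
$s{\left(w,h \right)} = 54 + 6 w$ ($s{\left(w,h \right)} = 3 \left(\left(w + 18\right) + w\right) = 3 \left(\left(18 + w\right) + w\right) = 3 \left(18 + 2 w\right) = 54 + 6 w$)
$\left(70 + \left(-112 - 563\right) \left(184 + T{\left(11 \right)}\right)\right) s{\left(-34,9 \right)} = \left(70 + \left(-112 - 563\right) \left(184 + \left(2 + 11\right)\right)\right) \left(54 + 6 \left(-34\right)\right) = \left(70 - 675 \left(184 + 13\right)\right) \left(54 - 204\right) = \left(70 - 132975\right) \left(-150\right) = \left(-132905\right) \left(-150\right) = 19935750$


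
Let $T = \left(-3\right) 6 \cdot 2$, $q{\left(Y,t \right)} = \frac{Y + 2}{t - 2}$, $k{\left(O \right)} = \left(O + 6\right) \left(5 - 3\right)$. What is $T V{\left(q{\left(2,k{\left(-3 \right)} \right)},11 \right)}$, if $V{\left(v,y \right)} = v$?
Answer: $-36$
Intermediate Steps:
$k{\left(O \right)} = 12 + 2 O$ ($k{\left(O \right)} = \left(6 + O\right) 2 = 12 + 2 O$)
$q{\left(Y,t \right)} = \frac{2 + Y}{-2 + t}$
$T = -36$ ($T = \left(-18\right) 2 = -36$)
$T V{\left(q{\left(2,k{\left(-3 \right)} \right)},11 \right)} = - 36 \frac{2 + 2}{-2 + \left(12 + 2 \left(-3\right)\right)} = - 36 \frac{1}{-2 + \left(12 - 6\right)} 4 = - 36 \frac{1}{-2 + 6} \cdot 4 = - 36 \cdot \frac{1}{4} \cdot 4 = \left(-36\right) 1 = -36$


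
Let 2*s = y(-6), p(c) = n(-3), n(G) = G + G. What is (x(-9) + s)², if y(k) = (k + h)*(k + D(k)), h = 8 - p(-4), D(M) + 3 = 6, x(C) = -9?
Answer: 441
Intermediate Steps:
n(G) = 2*G
p(c) = -6 (p(c) = 2*(-3) = -6)
D(M) = 3 (D(M) = -3 + 6 = 3)
h = 14 (h = 8 - 1*(-6) = 8 + 6 = 14)
y(k) = (3 + k)*(14 + k) (y(k) = (k + 14)*(k + 3) = (14 + k)*(3 + k) = (3 + k)*(14 + k))
s = -12 (s = (42 + (-6)² + 17*(-6))/2 = (42 + 36 - 102)/2 = (½)*(-24) = -12)
(x(-9) + s)² = (-9 - 12)² = (-21)² = 441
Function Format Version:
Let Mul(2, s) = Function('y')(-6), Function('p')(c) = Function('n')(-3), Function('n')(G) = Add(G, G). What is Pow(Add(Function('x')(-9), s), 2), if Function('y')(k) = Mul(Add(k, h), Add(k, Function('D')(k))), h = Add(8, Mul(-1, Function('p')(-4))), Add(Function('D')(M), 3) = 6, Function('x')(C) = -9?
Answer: 441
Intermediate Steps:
Function('n')(G) = Mul(2, G)
Function('p')(c) = -6 (Function('p')(c) = Mul(2, -3) = -6)
Function('D')(M) = 3 (Function('D')(M) = Add(-3, 6) = 3)
h = 14 (h = Add(8, Mul(-1, -6)) = Add(8, 6) = 14)
Function('y')(k) = Mul(Add(3, k), Add(14, k)) (Function('y')(k) = Mul(Add(k, 14), Add(k, 3)) = Mul(Add(14, k), Add(3, k)) = Mul(Add(3, k), Add(14, k)))
s = -12 (s = Mul(Rational(1, 2), Add(42, Pow(-6, 2), Mul(17, -6))) = Mul(Rational(1, 2), Add(42, 36, -102)) = Mul(Rational(1, 2), -24) = -12)
Pow(Add(Function('x')(-9), s), 2) = Pow(Add(-9, -12), 2) = Pow(-21, 2) = 441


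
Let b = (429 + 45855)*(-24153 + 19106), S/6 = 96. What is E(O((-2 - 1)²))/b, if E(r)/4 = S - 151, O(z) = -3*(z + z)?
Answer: -425/58398837 ≈ -7.2775e-6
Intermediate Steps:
S = 576 (S = 6*96 = 576)
O(z) = -6*z
b = -233595348 (b = 46284*(-5047) = -233595348)
E(r) = 1700 (E(r) = 4*(576 - 151) = 4*425 = 1700)
E(O((-2 - 1)²))/b = 1700/(-233595348) = 1700*(-1/233595348) = -425/58398837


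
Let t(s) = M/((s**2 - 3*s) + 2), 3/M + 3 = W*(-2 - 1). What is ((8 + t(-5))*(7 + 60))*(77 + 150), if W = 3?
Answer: 20425687/168 ≈ 1.2158e+5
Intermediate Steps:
M = -1/4 (M = 3/(-3 + 3*(-2 - 1)) = 3/(-3 + 3*(-3)) = 3/(-3 - 9) = 3/(-12) = 3*(-1/12) = -1/4 ≈ -0.25000)
t(s) = -1/(4*(2 + s**2 - 3*s)) (t(s) = -1/(4*((s**2 - 3*s) + 2)) = -1/(4*(2 + s**2 - 3*s)))
((8 + t(-5))*(7 + 60))*(77 + 150) = ((8 - 1/(8 - 12*(-5) + 4*(-5)**2))*(7 + 60))*(77 + 150) = ((8 - 1/(8 + 60 + 4*25))*67)*227 = ((8 - 1/(8 + 60 + 100))*67)*227 = ((8 - 1/168)*67)*227 = ((1343/168)*67)*227 = (89981/168)*227 = 20425687/168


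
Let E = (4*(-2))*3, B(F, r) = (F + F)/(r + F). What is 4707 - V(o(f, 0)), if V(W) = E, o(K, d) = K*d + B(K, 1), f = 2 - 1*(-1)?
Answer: 4731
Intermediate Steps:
B(F, r) = 2*F/(F + r) (B(F, r) = (2*F)/(F + r) = 2*F/(F + r))
f = 3 (f = 2 + 1 = 3)
o(K, d) = K*d + 2*K/(1 + K) (o(K, d) = K*d + 2*K/(K + 1) = K*d + 2*K/(1 + K))
E = -24 (E = -8*3 = -24)
V(W) = -24
4707 - V(o(f, 0)) = 4707 - 1*(-24) = 4707 + 24 = 4731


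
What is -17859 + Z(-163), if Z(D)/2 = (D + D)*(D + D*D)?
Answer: -17234571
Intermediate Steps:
Z(D) = 4*D*(D + D**2) (Z(D) = 2*((D + D)*(D + D*D)) = 2*((2*D)*(D + D**2)) = 2*(2*D*(D + D**2)) = 4*D*(D + D**2))
-17859 + Z(-163) = -17859 + 4*(-163)**2*(1 - 163) = -17859 + 4*26569*(-162) = -17859 - 17216712 = -17234571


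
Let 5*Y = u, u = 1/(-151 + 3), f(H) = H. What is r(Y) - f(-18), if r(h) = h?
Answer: 13319/740 ≈ 17.999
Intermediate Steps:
u = -1/148 (u = 1/(-148) = -1/148 ≈ -0.0067568)
Y = -1/740 (Y = (⅕)*(-1/148) = -1/740 ≈ -0.0013514)
r(Y) - f(-18) = -1/740 - 1*(-18) = -1/740 + 18 = 13319/740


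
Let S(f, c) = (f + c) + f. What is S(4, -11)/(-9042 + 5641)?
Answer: 3/3401 ≈ 0.00088209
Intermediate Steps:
S(f, c) = c + 2*f (S(f, c) = (c + f) + f = c + 2*f)
S(4, -11)/(-9042 + 5641) = (-11 + 2*4)/(-9042 + 5641) = (-11 + 8)/(-3401) = -1/3401*(-3) = 3/3401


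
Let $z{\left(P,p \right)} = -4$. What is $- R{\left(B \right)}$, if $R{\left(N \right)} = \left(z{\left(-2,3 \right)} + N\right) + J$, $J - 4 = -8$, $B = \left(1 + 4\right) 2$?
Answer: $-2$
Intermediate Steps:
$B = 10$ ($B = 5 \cdot 2 = 10$)
$J = -4$ ($J = 4 - 8 = -4$)
$R{\left(N \right)} = -8 + N$ ($R{\left(N \right)} = \left(-4 + N\right) - 4 = -8 + N$)
$- R{\left(B \right)} = - (-8 + 10) = \left(-1\right) 2 = -2$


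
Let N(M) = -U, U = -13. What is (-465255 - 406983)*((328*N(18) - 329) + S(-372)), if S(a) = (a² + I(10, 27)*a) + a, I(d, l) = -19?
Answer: -129976545570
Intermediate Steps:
N(M) = 13 (N(M) = -1*(-13) = 13)
S(a) = a² - 18*a (S(a) = (a² - 19*a) + a = a² - 18*a)
(-465255 - 406983)*((328*N(18) - 329) + S(-372)) = (-465255 - 406983)*((328*13 - 329) - 372*(-18 - 372)) = -872238*((4264 - 329) - 372*(-390)) = -872238*(3935 + 145080) = -872238*149015 = -129976545570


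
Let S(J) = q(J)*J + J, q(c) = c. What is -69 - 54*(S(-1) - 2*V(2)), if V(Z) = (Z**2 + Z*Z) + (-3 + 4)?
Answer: 903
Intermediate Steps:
V(Z) = 1 + 2*Z**2 (V(Z) = (Z**2 + Z**2) + 1 = 2*Z**2 + 1 = 1 + 2*Z**2)
S(J) = J + J**2 (S(J) = J*J + J = J**2 + J = J + J**2)
-69 - 54*(S(-1) - 2*V(2)) = -69 - 54*(-(1 - 1) - 2*(1 + 2*2**2)) = -69 - 54*(-1*0 - 2*(1 + 2*4)) = -69 - 54*(0 - 2*(1 + 8)) = -69 - 54*(0 - 2*9) = -69 - 54*(0 - 18) = -69 - 54*(-18) = -69 + 972 = 903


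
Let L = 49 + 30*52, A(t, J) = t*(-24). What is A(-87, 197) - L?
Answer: 479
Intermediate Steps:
A(t, J) = -24*t
L = 1609 (L = 49 + 1560 = 1609)
A(-87, 197) - L = -24*(-87) - 1*1609 = 2088 - 1609 = 479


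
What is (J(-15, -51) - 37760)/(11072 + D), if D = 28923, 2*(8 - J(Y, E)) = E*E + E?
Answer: -39027/39995 ≈ -0.97580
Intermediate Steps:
J(Y, E) = 8 - E/2 - E**2/2 (J(Y, E) = 8 - (E*E + E)/2 = 8 - (E**2 + E)/2 = 8 - (E + E**2)/2 = 8 + (-E/2 - E**2/2) = 8 - E/2 - E**2/2)
(J(-15, -51) - 37760)/(11072 + D) = ((8 - 1/2*(-51) - 1/2*(-51)**2) - 37760)/(11072 + 28923) = ((8 + 51/2 - 1/2*2601) - 37760)/39995 = ((8 + 51/2 - 2601/2) - 37760)*(1/39995) = (-1267 - 37760)*(1/39995) = -39027*1/39995 = -39027/39995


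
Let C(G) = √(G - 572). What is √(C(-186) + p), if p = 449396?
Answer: √(449396 + I*√758) ≈ 670.37 + 0.021*I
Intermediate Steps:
C(G) = √(-572 + G)
√(C(-186) + p) = √(√(-572 - 186) + 449396) = √(√(-758) + 449396) = √(I*√758 + 449396) = √(449396 + I*√758)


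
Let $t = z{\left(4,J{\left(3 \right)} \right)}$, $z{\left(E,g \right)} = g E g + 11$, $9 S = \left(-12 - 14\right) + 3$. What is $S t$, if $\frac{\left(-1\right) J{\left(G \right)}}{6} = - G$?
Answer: $- \frac{30061}{9} \approx -3340.1$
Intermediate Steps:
$J{\left(G \right)} = 6 G$ ($J{\left(G \right)} = - 6 \left(- G\right) = 6 G$)
$S = - \frac{23}{9}$ ($S = \frac{\left(-12 - 14\right) + 3}{9} = \frac{-26 + 3}{9} = \frac{1}{9} \left(-23\right) = - \frac{23}{9} \approx -2.5556$)
$z{\left(E,g \right)} = 11 + E g^{2}$ ($z{\left(E,g \right)} = E g g + 11 = E g^{2} + 11 = 11 + E g^{2}$)
$t = 1307$ ($t = 11 + 4 \left(6 \cdot 3\right)^{2} = 11 + 4 \cdot 18^{2} = 11 + 4 \cdot 324 = 11 + 1296 = 1307$)
$S t = \left(- \frac{23}{9}\right) 1307 = - \frac{30061}{9}$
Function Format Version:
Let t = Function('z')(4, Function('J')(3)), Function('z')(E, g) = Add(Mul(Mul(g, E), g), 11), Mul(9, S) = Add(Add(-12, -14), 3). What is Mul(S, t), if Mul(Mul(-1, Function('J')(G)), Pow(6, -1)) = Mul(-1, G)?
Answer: Rational(-30061, 9) ≈ -3340.1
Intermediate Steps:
Function('J')(G) = Mul(6, G) (Function('J')(G) = Mul(-6, Mul(-1, G)) = Mul(6, G))
S = Rational(-23, 9) (S = Mul(Rational(1, 9), Add(Add(-12, -14), 3)) = Mul(Rational(1, 9), Add(-26, 3)) = Mul(Rational(1, 9), -23) = Rational(-23, 9) ≈ -2.5556)
Function('z')(E, g) = Add(11, Mul(E, Pow(g, 2))) (Function('z')(E, g) = Add(Mul(Mul(E, g), g), 11) = Add(Mul(E, Pow(g, 2)), 11) = Add(11, Mul(E, Pow(g, 2))))
t = 1307 (t = Add(11, Mul(4, Pow(Mul(6, 3), 2))) = Add(11, Mul(4, Pow(18, 2))) = Add(11, Mul(4, 324)) = Add(11, 1296) = 1307)
Mul(S, t) = Mul(Rational(-23, 9), 1307) = Rational(-30061, 9)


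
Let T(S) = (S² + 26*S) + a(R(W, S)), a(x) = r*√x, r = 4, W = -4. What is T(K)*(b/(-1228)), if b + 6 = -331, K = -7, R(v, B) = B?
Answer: -44821/1228 + 337*I*√7/307 ≈ -36.499 + 2.9043*I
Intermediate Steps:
a(x) = 4*√x
b = -337 (b = -6 - 331 = -337)
T(S) = S² + 4*√S + 26*S (T(S) = (S² + 26*S) + 4*√S = S² + 4*√S + 26*S)
T(K)*(b/(-1228)) = ((-7)² + 4*√(-7) + 26*(-7))*(-337/(-1228)) = (49 + 4*(I*√7) - 182)*(-337*(-1/1228)) = (49 + 4*I*√7 - 182)*(337/1228) = (-133 + 4*I*√7)*(337/1228) = -44821/1228 + 337*I*√7/307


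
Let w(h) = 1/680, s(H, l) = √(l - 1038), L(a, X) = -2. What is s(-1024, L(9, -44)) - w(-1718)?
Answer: -1/680 + 4*I*√65 ≈ -0.0014706 + 32.249*I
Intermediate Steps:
s(H, l) = √(-1038 + l)
w(h) = 1/680
s(-1024, L(9, -44)) - w(-1718) = √(-1038 - 2) - 1*1/680 = √(-1040) - 1/680 = 4*I*√65 - 1/680 = -1/680 + 4*I*√65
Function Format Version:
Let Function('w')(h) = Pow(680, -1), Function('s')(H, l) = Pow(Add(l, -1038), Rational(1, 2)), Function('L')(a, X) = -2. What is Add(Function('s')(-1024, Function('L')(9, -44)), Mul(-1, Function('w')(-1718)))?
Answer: Add(Rational(-1, 680), Mul(4, I, Pow(65, Rational(1, 2)))) ≈ Add(-0.0014706, Mul(32.249, I))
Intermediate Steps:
Function('s')(H, l) = Pow(Add(-1038, l), Rational(1, 2))
Function('w')(h) = Rational(1, 680)
Add(Function('s')(-1024, Function('L')(9, -44)), Mul(-1, Function('w')(-1718))) = Add(Pow(Add(-1038, -2), Rational(1, 2)), Mul(-1, Rational(1, 680))) = Add(Pow(-1040, Rational(1, 2)), Rational(-1, 680)) = Add(Mul(4, I, Pow(65, Rational(1, 2))), Rational(-1, 680)) = Add(Rational(-1, 680), Mul(4, I, Pow(65, Rational(1, 2))))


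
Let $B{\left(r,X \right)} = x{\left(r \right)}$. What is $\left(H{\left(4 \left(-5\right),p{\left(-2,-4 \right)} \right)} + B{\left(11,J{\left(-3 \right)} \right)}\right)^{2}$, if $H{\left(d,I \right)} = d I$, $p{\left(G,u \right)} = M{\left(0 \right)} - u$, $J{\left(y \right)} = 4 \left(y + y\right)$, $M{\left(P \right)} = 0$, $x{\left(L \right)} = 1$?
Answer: $6241$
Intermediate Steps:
$J{\left(y \right)} = 8 y$ ($J{\left(y \right)} = 4 \cdot 2 y = 8 y$)
$p{\left(G,u \right)} = - u$ ($p{\left(G,u \right)} = 0 - u = - u$)
$B{\left(r,X \right)} = 1$
$H{\left(d,I \right)} = I d$
$\left(H{\left(4 \left(-5\right),p{\left(-2,-4 \right)} \right)} + B{\left(11,J{\left(-3 \right)} \right)}\right)^{2} = \left(\left(-1\right) \left(-4\right) 4 \left(-5\right) + 1\right)^{2} = \left(4 \left(-20\right) + 1\right)^{2} = \left(-80 + 1\right)^{2} = \left(-79\right)^{2} = 6241$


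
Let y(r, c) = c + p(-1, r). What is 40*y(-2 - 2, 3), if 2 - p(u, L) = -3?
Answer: 320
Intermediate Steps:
p(u, L) = 5 (p(u, L) = 2 - 1*(-3) = 2 + 3 = 5)
y(r, c) = 5 + c (y(r, c) = c + 5 = 5 + c)
40*y(-2 - 2, 3) = 40*(5 + 3) = 40*8 = 320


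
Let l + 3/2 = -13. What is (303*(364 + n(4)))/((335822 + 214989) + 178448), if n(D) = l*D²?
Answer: 39996/729259 ≈ 0.054845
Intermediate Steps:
l = -29/2 (l = -3/2 - 13 = -29/2 ≈ -14.500)
n(D) = -29*D²/2
(303*(364 + n(4)))/((335822 + 214989) + 178448) = (303*(364 - 29/2*4²))/((335822 + 214989) + 178448) = (303*(364 - 29/2*16))/(550811 + 178448) = (303*(364 - 232))/729259 = (303*132)*(1/729259) = 39996*(1/729259) = 39996/729259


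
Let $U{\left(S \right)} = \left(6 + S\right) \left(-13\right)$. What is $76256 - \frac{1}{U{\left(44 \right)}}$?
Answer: $\frac{49566401}{650} \approx 76256.0$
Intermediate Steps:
$U{\left(S \right)} = -78 - 13 S$
$76256 - \frac{1}{U{\left(44 \right)}} = 76256 - \frac{1}{-78 - 572} = 76256 - \frac{1}{-650} = 76256 - - \frac{1}{650} = 76256 + \frac{1}{650} = \frac{49566401}{650}$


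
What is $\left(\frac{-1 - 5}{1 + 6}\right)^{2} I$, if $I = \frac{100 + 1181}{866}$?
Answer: $\frac{3294}{3031} \approx 1.0868$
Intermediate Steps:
$I = \frac{1281}{866}$ ($I = 1281 \cdot \frac{1}{866} = \frac{1281}{866} \approx 1.4792$)
$\left(\frac{-1 - 5}{1 + 6}\right)^{2} I = \left(\frac{-1 - 5}{1 + 6}\right)^{2} \cdot \frac{1281}{866} = \left(- \frac{6}{7}\right)^{2} \cdot \frac{1281}{866} = \frac{36}{49} \cdot \frac{1281}{866} = \frac{3294}{3031}$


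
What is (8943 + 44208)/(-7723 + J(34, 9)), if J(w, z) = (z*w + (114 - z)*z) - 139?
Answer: -53151/6611 ≈ -8.0398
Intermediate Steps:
J(w, z) = -139 + w*z + z*(114 - z) (J(w, z) = (w*z + z*(114 - z)) - 139 = -139 + w*z + z*(114 - z))
(8943 + 44208)/(-7723 + J(34, 9)) = (8943 + 44208)/(-7723 + (-139 - 1*9² + 114*9 + 34*9)) = 53151/(-7723 + (-139 - 1*81 + 1026 + 306)) = 53151/(-7723 + (-139 - 81 + 1026 + 306)) = 53151/(-7723 + 1112) = 53151/(-6611) = 53151*(-1/6611) = -53151/6611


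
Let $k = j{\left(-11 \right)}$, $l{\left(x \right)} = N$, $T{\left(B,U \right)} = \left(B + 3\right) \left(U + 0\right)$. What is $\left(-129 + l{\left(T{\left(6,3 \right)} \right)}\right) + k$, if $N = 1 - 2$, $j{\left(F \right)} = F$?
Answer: $-141$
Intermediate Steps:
$T{\left(B,U \right)} = U \left(3 + B\right)$ ($T{\left(B,U \right)} = \left(3 + B\right) U = U \left(3 + B\right)$)
$N = -1$ ($N = 1 - 2 = -1$)
$l{\left(x \right)} = -1$
$k = -11$
$\left(-129 + l{\left(T{\left(6,3 \right)} \right)}\right) + k = \left(-129 - 1\right) - 11 = -130 - 11 = -141$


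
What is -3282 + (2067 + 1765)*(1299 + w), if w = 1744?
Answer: 11657494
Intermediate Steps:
-3282 + (2067 + 1765)*(1299 + w) = -3282 + (2067 + 1765)*(1299 + 1744) = -3282 + 3832*3043 = -3282 + 11660776 = 11657494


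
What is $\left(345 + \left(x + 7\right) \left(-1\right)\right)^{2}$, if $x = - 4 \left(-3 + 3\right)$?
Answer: $114244$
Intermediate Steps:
$x = 0$ ($x = \left(-4\right) 0 = 0$)
$\left(345 + \left(x + 7\right) \left(-1\right)\right)^{2} = \left(345 + \left(0 + 7\right) \left(-1\right)\right)^{2} = \left(345 + 7 \left(-1\right)\right)^{2} = \left(345 - 7\right)^{2} = 338^{2} = 114244$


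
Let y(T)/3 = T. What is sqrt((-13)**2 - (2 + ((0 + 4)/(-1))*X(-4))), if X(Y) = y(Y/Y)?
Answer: sqrt(179) ≈ 13.379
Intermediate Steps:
y(T) = 3*T
X(Y) = 3 (X(Y) = 3*(Y/Y) = 3*1 = 3)
sqrt((-13)**2 - (2 + ((0 + 4)/(-1))*X(-4))) = sqrt((-13)**2 - (2 + ((0 + 4)/(-1))*3)) = sqrt(169 - (2 + (4*(-1))*3)) = sqrt(169 - (2 - 4*3)) = sqrt(169 - (2 - 12)) = sqrt(169 - 1*(-10)) = sqrt(169 + 10) = sqrt(179)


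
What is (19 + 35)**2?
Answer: 2916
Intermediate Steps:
(19 + 35)**2 = 54**2 = 2916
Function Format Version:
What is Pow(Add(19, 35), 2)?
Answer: 2916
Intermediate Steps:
Pow(Add(19, 35), 2) = Pow(54, 2) = 2916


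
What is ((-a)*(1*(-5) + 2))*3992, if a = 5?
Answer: 59880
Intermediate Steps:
((-a)*(1*(-5) + 2))*3992 = ((-1*5)*(1*(-5) + 2))*3992 = -5*(-5 + 2)*3992 = -5*(-3)*3992 = 15*3992 = 59880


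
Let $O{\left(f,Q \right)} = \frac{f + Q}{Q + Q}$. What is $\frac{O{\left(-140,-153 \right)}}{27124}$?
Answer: $\frac{293}{8299944} \approx 3.5301 \cdot 10^{-5}$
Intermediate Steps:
$O{\left(f,Q \right)} = \frac{Q + f}{2 Q}$
$\frac{O{\left(-140,-153 \right)}}{27124} = \frac{\frac{1}{2} \frac{1}{-153} \left(-153 - 140\right)}{27124} = \frac{1}{2} \left(- \frac{1}{153}\right) \left(-293\right) \frac{1}{27124} = \frac{293}{306} \cdot \frac{1}{27124} = \frac{293}{8299944}$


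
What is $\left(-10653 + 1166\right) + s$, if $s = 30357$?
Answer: $20870$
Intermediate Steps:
$\left(-10653 + 1166\right) + s = \left(-10653 + 1166\right) + 30357 = -9487 + 30357 = 20870$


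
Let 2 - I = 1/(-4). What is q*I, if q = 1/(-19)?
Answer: -9/76 ≈ -0.11842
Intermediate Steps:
q = -1/19 ≈ -0.052632
I = 9/4 (I = 2 - 1/(-4) = 2 - 1*(-¼) = 2 + ¼ = 9/4 ≈ 2.2500)
q*I = -1/19*9/4 = -9/76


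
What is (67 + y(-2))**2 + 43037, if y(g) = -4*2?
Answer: 46518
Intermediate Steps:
y(g) = -8
(67 + y(-2))**2 + 43037 = (67 - 8)**2 + 43037 = 59**2 + 43037 = 3481 + 43037 = 46518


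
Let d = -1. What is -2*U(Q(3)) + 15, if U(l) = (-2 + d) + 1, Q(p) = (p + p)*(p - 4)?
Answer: 19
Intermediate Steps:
Q(p) = 2*p*(-4 + p) (Q(p) = (2*p)*(-4 + p) = 2*p*(-4 + p))
U(l) = -2 (U(l) = (-2 - 1) + 1 = -3 + 1 = -2)
-2*U(Q(3)) + 15 = -2*(-2) + 15 = 4 + 15 = 19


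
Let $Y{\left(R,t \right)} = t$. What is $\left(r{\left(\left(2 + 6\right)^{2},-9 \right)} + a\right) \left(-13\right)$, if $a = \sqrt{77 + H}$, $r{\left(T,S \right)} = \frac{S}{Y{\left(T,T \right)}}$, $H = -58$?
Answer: $\frac{117}{64} - 13 \sqrt{19} \approx -54.838$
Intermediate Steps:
$r{\left(T,S \right)} = \frac{S}{T}$
$a = \sqrt{19}$ ($a = \sqrt{77 - 58} = \sqrt{19} \approx 4.3589$)
$\left(r{\left(\left(2 + 6\right)^{2},-9 \right)} + a\right) \left(-13\right) = \left(- \frac{9}{\left(2 + 6\right)^{2}} + \sqrt{19}\right) \left(-13\right) = \left(- \frac{9}{8^{2}} + \sqrt{19}\right) \left(-13\right) = \left(- \frac{9}{64} + \sqrt{19}\right) \left(-13\right) = \frac{117}{64} - 13 \sqrt{19}$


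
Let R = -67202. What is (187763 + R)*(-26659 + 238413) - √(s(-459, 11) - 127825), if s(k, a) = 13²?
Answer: 25529273994 - 18*I*√394 ≈ 2.5529e+10 - 357.29*I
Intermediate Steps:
s(k, a) = 169
(187763 + R)*(-26659 + 238413) - √(s(-459, 11) - 127825) = (187763 - 67202)*(-26659 + 238413) - √(169 - 127825) = 120561*211754 - √(-127656) = 25529273994 - 18*I*√394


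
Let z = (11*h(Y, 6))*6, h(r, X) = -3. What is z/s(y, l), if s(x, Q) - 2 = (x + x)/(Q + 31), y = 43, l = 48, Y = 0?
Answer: -7821/122 ≈ -64.107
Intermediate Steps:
s(x, Q) = 2 + 2*x/(31 + Q) (s(x, Q) = 2 + (x + x)/(Q + 31) = 2 + (2*x)/(31 + Q) = 2 + 2*x/(31 + Q))
z = -198 (z = (11*(-3))*6 = -33*6 = -198)
z/s(y, l) = -198*(31 + 48)/(2*(31 + 48 + 43)) = -198/(2*122/79) = -198/(2*(1/79)*122) = -198/244/79 = -198*79/244 = -7821/122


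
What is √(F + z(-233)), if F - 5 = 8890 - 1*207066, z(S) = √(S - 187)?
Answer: √(-198171 + 2*I*√105) ≈ 0.023 + 445.16*I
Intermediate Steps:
z(S) = √(-187 + S)
F = -198171 (F = 5 + (8890 - 1*207066) = 5 + (8890 - 207066) = 5 - 198176 = -198171)
√(F + z(-233)) = √(-198171 + √(-187 - 233)) = √(-198171 + √(-420)) = √(-198171 + 2*I*√105)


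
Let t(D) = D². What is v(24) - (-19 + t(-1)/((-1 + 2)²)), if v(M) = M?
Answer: 42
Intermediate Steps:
v(24) - (-19 + t(-1)/((-1 + 2)²)) = 24 - (-19 + (-1)²/((-1 + 2)²)) = 24 - (-19 + 1/1²) = 24 - (-19 + 1/1) = 24 - (-19 + 1*1) = 24 - (-19 + 1) = 24 - 1*(-18) = 24 + 18 = 42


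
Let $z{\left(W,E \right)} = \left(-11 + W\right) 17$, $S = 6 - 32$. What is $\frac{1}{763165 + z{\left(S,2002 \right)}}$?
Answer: $\frac{1}{762536} \approx 1.3114 \cdot 10^{-6}$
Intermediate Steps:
$S = -26$ ($S = 6 - 32 = -26$)
$z{\left(W,E \right)} = -187 + 17 W$
$\frac{1}{763165 + z{\left(S,2002 \right)}} = \frac{1}{763165 + \left(-187 + 17 \left(-26\right)\right)} = \frac{1}{763165 - 629} = \frac{1}{762536}$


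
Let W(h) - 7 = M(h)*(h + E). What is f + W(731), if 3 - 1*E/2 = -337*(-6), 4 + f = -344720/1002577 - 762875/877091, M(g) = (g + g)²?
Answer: -6215718417852671297030/879351263507 ≈ -7.0685e+9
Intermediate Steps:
M(g) = 4*g² (M(g) = (2*g)² = 4*g²)
f = -4584596792423/879351263507 (f = -4 + (-344720/1002577 - 762875/877091) = -4 - 1067191738395/879351263507 = -4584596792423/879351263507 ≈ -5.2136)
E = -4038 (E = 6 - (-674)*(-6) = 6 - 2*2022 = 6 - 4044 = -4038)
W(h) = 7 + 4*h²*(-4038 + h) (W(h) = 7 + (4*h²)*(h - 4038) = 7 + (4*h²)*(-4038 + h) = 7 + 4*h²*(-4038 + h))
f + W(731) = -4584596792423/879351263507 + (7 - 16152*731² + 4*731³) = -4584596792423/879351263507 + (7 - 16152*534361 + 4*390617891) = -4584596792423/879351263507 + (7 - 8630998872 + 1562471564) = -4584596792423/879351263507 - 7068527301 = -6215718417852671297030/879351263507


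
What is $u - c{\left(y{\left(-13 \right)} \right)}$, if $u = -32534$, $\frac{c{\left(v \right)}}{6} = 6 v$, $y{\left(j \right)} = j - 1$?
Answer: $-32030$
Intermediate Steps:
$y{\left(j \right)} = -1 + j$ ($y{\left(j \right)} = j - 1 = -1 + j$)
$c{\left(v \right)} = 36 v$ ($c{\left(v \right)} = 6 \cdot 6 v = 36 v$)
$u - c{\left(y{\left(-13 \right)} \right)} = -32534 - 36 \left(-1 - 13\right) = -32534 - 36 \left(-14\right) = -32534 - -504 = -32534 + 504 = -32030$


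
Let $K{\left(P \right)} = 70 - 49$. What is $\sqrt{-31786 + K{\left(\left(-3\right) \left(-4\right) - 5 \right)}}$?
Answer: $i \sqrt{31765} \approx 178.23 i$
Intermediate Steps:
$K{\left(P \right)} = 21$
$\sqrt{-31786 + K{\left(\left(-3\right) \left(-4\right) - 5 \right)}} = \sqrt{-31786 + 21} = \sqrt{-31765} = i \sqrt{31765}$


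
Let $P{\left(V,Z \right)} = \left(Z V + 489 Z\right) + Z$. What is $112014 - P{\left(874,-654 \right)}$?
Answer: $1004070$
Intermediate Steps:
$P{\left(V,Z \right)} = 490 Z + V Z$ ($P{\left(V,Z \right)} = \left(V Z + 489 Z\right) + Z = \left(489 Z + V Z\right) + Z = 490 Z + V Z$)
$112014 - P{\left(874,-654 \right)} = 112014 - - 654 \left(490 + 874\right) = 112014 - \left(-654\right) 1364 = 112014 - -892056 = 112014 + 892056 = 1004070$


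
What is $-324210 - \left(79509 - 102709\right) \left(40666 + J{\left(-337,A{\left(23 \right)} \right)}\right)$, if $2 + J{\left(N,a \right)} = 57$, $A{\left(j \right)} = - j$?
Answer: $944402990$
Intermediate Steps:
$J{\left(N,a \right)} = 55$ ($J{\left(N,a \right)} = -2 + 57 = 55$)
$-324210 - \left(79509 - 102709\right) \left(40666 + J{\left(-337,A{\left(23 \right)} \right)}\right) = -324210 - \left(79509 - 102709\right) \left(40666 + 55\right) = -324210 - \left(-23200\right) 40721 = -324210 - -944727200 = -324210 + 944727200 = 944402990$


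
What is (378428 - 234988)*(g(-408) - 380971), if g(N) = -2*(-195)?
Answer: -54590538640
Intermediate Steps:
g(N) = 390
(378428 - 234988)*(g(-408) - 380971) = (378428 - 234988)*(390 - 380971) = 143440*(-380581) = -54590538640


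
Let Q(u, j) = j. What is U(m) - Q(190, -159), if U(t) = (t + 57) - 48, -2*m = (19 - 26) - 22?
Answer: 365/2 ≈ 182.50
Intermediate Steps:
m = 29/2 (m = -((19 - 26) - 22)/2 = -(-7 - 22)/2 = -½*(-29) = 29/2 ≈ 14.500)
U(t) = 9 + t (U(t) = (57 + t) - 48 = 9 + t)
U(m) - Q(190, -159) = (9 + 29/2) - 1*(-159) = 47/2 + 159 = 365/2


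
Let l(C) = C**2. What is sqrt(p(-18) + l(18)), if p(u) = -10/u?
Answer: sqrt(2921)/3 ≈ 18.015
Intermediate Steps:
sqrt(p(-18) + l(18)) = sqrt(-10/(-18) + 18**2) = sqrt(-10*(-1/18) + 324) = sqrt(5/9 + 324) = sqrt(2921/9) = sqrt(2921)/3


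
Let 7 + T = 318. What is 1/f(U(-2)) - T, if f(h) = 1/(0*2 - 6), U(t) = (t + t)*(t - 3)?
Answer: -317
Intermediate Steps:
T = 311 (T = -7 + 318 = 311)
U(t) = 2*t*(-3 + t) (U(t) = (2*t)*(-3 + t) = 2*t*(-3 + t))
f(h) = -⅙ (f(h) = 1/(0 - 6) = 1/(-6) = -⅙)
1/f(U(-2)) - T = 1/(-⅙) - 1*311 = -6 - 311 = -317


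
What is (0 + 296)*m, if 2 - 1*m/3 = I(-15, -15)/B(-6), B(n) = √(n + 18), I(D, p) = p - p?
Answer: 1776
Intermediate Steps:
I(D, p) = 0
B(n) = √(18 + n)
m = 6 (m = 6 - 0/(√(18 - 6)) = 6 - 0/(√12) = 6 - 0/(2*√3) = 6 - 0*√3/6 = 6 - 3*0 = 6 + 0 = 6)
(0 + 296)*m = (0 + 296)*6 = 296*6 = 1776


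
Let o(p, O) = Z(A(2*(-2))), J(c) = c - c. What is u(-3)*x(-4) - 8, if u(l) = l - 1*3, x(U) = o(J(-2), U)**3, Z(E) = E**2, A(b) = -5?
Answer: -93758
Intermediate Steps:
J(c) = 0
o(p, O) = 25 (o(p, O) = (-5)**2 = 25)
x(U) = 15625 (x(U) = 25**3 = 15625)
u(l) = -3 + l (u(l) = l - 3 = -3 + l)
u(-3)*x(-4) - 8 = (-3 - 3)*15625 - 8 = -6*15625 - 8 = -93750 - 8 = -93758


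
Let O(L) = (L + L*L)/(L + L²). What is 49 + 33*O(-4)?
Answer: 82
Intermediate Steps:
O(L) = 1 (O(L) = (L + L²)/(L + L²) = 1)
49 + 33*O(-4) = 49 + 33*1 = 49 + 33 = 82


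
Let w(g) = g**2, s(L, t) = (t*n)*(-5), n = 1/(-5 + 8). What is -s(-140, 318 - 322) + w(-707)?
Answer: 1499527/3 ≈ 4.9984e+5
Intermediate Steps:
n = 1/3 ≈ 0.33333
s(L, t) = -5*t/3 (s(L, t) = (t*(1/3))*(-5) = (t/3)*(-5) = -5*t/3)
-s(-140, 318 - 322) + w(-707) = -(-5)*(318 - 322)/3 + (-707)**2 = -(-5)*(-4)/3 + 499849 = -1*20/3 + 499849 = -20/3 + 499849 = 1499527/3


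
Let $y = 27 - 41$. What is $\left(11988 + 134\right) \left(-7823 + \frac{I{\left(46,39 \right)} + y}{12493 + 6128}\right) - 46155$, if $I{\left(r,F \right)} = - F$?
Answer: $- \frac{1766697084847}{18621} \approx -9.4877 \cdot 10^{7}$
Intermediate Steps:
$y = -14$ ($y = 27 - 41 = -14$)
$\left(11988 + 134\right) \left(-7823 + \frac{I{\left(46,39 \right)} + y}{12493 + 6128}\right) - 46155 = \left(11988 + 134\right) \left(-7823 + \frac{\left(-1\right) 39 - 14}{12493 + 6128}\right) - 46155 = 12122 \left(-7823 + \frac{-39 - 14}{18621}\right) - 46155 = 12122 \left(-7823 - \frac{53}{18621}\right) - 46155 = 12122 \left(- \frac{145672136}{18621}\right) - 46155 = - \frac{1765837632592}{18621} - 46155 = - \frac{1766697084847}{18621}$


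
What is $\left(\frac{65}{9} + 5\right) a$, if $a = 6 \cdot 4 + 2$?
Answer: $\frac{2860}{9} \approx 317.78$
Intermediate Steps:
$a = 26$ ($a = 24 + 2 = 26$)
$\left(\frac{65}{9} + 5\right) a = \left(\frac{65}{9} + 5\right) 26 = \frac{110}{9} \cdot 26 = \frac{2860}{9}$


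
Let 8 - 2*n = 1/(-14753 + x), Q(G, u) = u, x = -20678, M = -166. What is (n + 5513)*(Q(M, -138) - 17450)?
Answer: -3437976090070/35431 ≈ -9.7033e+7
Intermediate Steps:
n = 283449/70862 (n = 4 - 1/(2*(-14753 - 20678)) = 4 - 1/2/(-35431) = 4 - 1/2*(-1/35431) = 4 + 1/70862 = 283449/70862 ≈ 4.0000)
(n + 5513)*(Q(M, -138) - 17450) = (283449/70862 + 5513)*(-138 - 17450) = (390945655/70862)*(-17588) = -3437976090070/35431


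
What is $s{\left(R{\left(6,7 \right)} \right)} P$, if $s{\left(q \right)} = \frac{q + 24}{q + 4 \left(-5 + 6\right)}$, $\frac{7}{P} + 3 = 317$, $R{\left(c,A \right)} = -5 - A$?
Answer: $- \frac{21}{628} \approx -0.03344$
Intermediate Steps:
$P = \frac{7}{314}$ ($P = \frac{7}{-3 + 317} = \frac{7}{314} \approx 0.022293$)
$s{\left(q \right)} = \frac{24 + q}{4 + q}$ ($s{\left(q \right)} = \frac{24 + q}{q + 4 \cdot 1} = \frac{24 + q}{q + 4} = \frac{24 + q}{4 + q}$)
$s{\left(R{\left(6,7 \right)} \right)} P = \frac{24 - 12}{4 - 12} \cdot \frac{7}{314} = \frac{1}{-8} \cdot 12 \cdot \frac{7}{314} = \left(- \frac{1}{8}\right) 12 \cdot \frac{7}{314} = \left(- \frac{3}{2}\right) \frac{7}{314} = - \frac{21}{628}$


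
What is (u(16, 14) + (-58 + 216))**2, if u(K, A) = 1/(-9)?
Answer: 2019241/81 ≈ 24929.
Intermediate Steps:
u(K, A) = -1/9
(u(16, 14) + (-58 + 216))**2 = (-1/9 + (-58 + 216))**2 = (-1/9 + 158)**2 = (1421/9)**2 = 2019241/81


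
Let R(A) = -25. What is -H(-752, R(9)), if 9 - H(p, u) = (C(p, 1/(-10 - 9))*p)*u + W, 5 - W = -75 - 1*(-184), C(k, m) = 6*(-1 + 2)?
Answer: 112687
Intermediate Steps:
C(k, m) = 6 (C(k, m) = 6*1 = 6)
W = -104 (W = 5 - (-75 - 1*(-184)) = 5 - (-75 + 184) = 5 - 1*109 = 5 - 109 = -104)
H(p, u) = 113 - 6*p*u (H(p, u) = 9 - ((6*p)*u - 104) = 9 - (6*p*u - 104) = 9 - (-104 + 6*p*u) = 9 + (104 - 6*p*u) = 113 - 6*p*u)
-H(-752, R(9)) = -(113 - 6*(-752)*(-25)) = -(113 - 112800) = -1*(-112687) = 112687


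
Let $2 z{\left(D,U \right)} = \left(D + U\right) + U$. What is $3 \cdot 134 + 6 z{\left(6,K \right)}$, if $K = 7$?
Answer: $462$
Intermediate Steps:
$z{\left(D,U \right)} = U + \frac{D}{2}$ ($z{\left(D,U \right)} = \frac{\left(D + U\right) + U}{2} = \frac{D + 2 U}{2} = U + \frac{D}{2}$)
$3 \cdot 134 + 6 z{\left(6,K \right)} = 3 \cdot 134 + 6 \left(7 + \frac{1}{2} \cdot 6\right) = 402 + 6 \left(7 + 3\right) = 402 + 6 \cdot 10 = 402 + 60 = 462$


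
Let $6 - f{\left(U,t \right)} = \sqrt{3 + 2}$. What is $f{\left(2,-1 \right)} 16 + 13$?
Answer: $109 - 16 \sqrt{5} \approx 73.223$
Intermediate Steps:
$f{\left(U,t \right)} = 6 - \sqrt{5}$ ($f{\left(U,t \right)} = 6 - \sqrt{3 + 2} = 6 - \sqrt{5}$)
$f{\left(2,-1 \right)} 16 + 13 = \left(6 - \sqrt{5}\right) 16 + 13 = \left(96 - 16 \sqrt{5}\right) + 13 = 109 - 16 \sqrt{5}$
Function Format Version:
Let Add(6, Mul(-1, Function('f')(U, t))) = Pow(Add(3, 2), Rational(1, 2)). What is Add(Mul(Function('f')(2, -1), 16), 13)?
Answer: Add(109, Mul(-16, Pow(5, Rational(1, 2)))) ≈ 73.223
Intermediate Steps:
Function('f')(U, t) = Add(6, Mul(-1, Pow(5, Rational(1, 2)))) (Function('f')(U, t) = Add(6, Mul(-1, Pow(Add(3, 2), Rational(1, 2)))) = Add(6, Mul(-1, Pow(5, Rational(1, 2)))))
Add(Mul(Function('f')(2, -1), 16), 13) = Add(Mul(Add(6, Mul(-1, Pow(5, Rational(1, 2)))), 16), 13) = Add(Add(96, Mul(-16, Pow(5, Rational(1, 2)))), 13) = Add(109, Mul(-16, Pow(5, Rational(1, 2))))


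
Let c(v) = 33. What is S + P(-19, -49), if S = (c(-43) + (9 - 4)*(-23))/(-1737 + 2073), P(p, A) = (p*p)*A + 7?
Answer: -2970617/168 ≈ -17682.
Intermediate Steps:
P(p, A) = 7 + A*p² (P(p, A) = p²*A + 7 = A*p² + 7 = 7 + A*p²)
S = -41/168 (S = (33 + (9 - 4)*(-23))/(-1737 + 2073) = (33 + 5*(-23))/336 = (33 - 115)*(1/336) = -82*1/336 = -41/168 ≈ -0.24405)
S + P(-19, -49) = -41/168 + (7 - 49*(-19)²) = -41/168 + (7 - 49*361) = -41/168 + (7 - 17689) = -41/168 - 17682 = -2970617/168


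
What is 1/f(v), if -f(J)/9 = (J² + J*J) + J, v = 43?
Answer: -1/33669 ≈ -2.9701e-5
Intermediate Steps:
f(J) = -18*J² - 9*J (f(J) = -9*((J² + J*J) + J) = -9*((J² + J²) + J) = -9*(2*J² + J) = -9*(J + 2*J²) = -18*J² - 9*J)
1/f(v) = 1/(-9*43*(1 + 2*43)) = 1/(-9*43*(1 + 86)) = 1/(-9*43*87) = 1/(-33669) = -1/33669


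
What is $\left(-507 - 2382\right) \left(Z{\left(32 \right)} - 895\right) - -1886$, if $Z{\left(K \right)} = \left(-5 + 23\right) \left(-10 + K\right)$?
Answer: $1443497$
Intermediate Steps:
$Z{\left(K \right)} = -180 + 18 K$ ($Z{\left(K \right)} = 18 \left(-10 + K\right) = -180 + 18 K$)
$\left(-507 - 2382\right) \left(Z{\left(32 \right)} - 895\right) - -1886 = \left(-507 - 2382\right) \left(\left(-180 + 18 \cdot 32\right) - 895\right) - -1886 = - 2889 \left(\left(-180 + 576\right) - 895\right) + 1886 = - 2889 \left(396 - 895\right) + 1886 = \left(-2889\right) \left(-499\right) + 1886 = 1441611 + 1886 = 1443497$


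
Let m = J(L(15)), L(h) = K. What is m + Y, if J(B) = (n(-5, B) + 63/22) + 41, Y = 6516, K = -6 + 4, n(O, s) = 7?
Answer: 144471/22 ≈ 6566.9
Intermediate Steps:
K = -2
L(h) = -2
J(B) = 1119/22 (J(B) = (7 + 63/22) + 41 = 217/22 + 41 = 1119/22)
m = 1119/22 ≈ 50.864
m + Y = 1119/22 + 6516 = 144471/22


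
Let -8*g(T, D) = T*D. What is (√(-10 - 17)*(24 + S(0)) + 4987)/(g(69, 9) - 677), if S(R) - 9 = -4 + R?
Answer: -39896/6037 - 696*I*√3/6037 ≈ -6.6086 - 0.19969*I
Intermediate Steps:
S(R) = 5 + R (S(R) = 9 + (-4 + R) = 5 + R)
g(T, D) = -D*T/8 (g(T, D) = -T*D/8 = -D*T/8)
(√(-10 - 17)*(24 + S(0)) + 4987)/(g(69, 9) - 677) = (√(-10 - 17)*(24 + (5 + 0)) + 4987)/(-⅛*9*69 - 677) = (√(-27)*(24 + 5) + 4987)/(-621/8 - 677) = ((3*I*√3)*29 + 4987)/(-6037/8) = (87*I*√3 + 4987)*(-8/6037) = (4987 + 87*I*√3)*(-8/6037) = -39896/6037 - 696*I*√3/6037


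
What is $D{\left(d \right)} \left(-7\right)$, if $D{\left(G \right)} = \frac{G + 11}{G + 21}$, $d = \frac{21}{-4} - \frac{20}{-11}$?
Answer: $- \frac{2331}{773} \approx -3.0155$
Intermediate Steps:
$d = - \frac{151}{44}$ ($d = 21 \left(- \frac{1}{4}\right) - - \frac{20}{11} = - \frac{21}{4} + \frac{20}{11} = - \frac{151}{44} \approx -3.4318$)
$D{\left(G \right)} = \frac{11 + G}{21 + G}$
$D{\left(d \right)} \left(-7\right) = \frac{11 - \frac{151}{44}}{21 - \frac{151}{44}} \left(-7\right) = \frac{1}{\frac{773}{44}} \cdot \frac{333}{44} \left(-7\right) = \frac{44}{773} \cdot \frac{333}{44} \left(-7\right) = \frac{333}{773} \left(-7\right) = - \frac{2331}{773}$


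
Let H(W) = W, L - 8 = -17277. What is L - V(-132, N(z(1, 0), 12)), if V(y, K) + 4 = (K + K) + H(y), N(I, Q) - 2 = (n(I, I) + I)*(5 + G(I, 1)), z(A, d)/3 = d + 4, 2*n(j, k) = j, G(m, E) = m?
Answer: -17749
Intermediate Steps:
L = -17269 (L = 8 - 17277 = -17269)
n(j, k) = j/2
z(A, d) = 12 + 3*d (z(A, d) = 3*(d + 4) = 3*(4 + d) = 12 + 3*d)
N(I, Q) = 2 + 3*I*(5 + I)/2 (N(I, Q) = 2 + (I/2 + I)*(5 + I) = 2 + (3*I/2)*(5 + I) = 2 + 3*I*(5 + I)/2)
V(y, K) = -4 + y + 2*K (V(y, K) = -4 + ((K + K) + y) = -4 + (2*K + y) = -4 + (y + 2*K) = -4 + y + 2*K)
L - V(-132, N(z(1, 0), 12)) = -17269 - (-4 - 132 + 2*(2 + 3*(12 + 3*0)²/2 + 15*(12 + 3*0)/2)) = -17269 - (-4 - 132 + 2*(2 + 3*(12 + 0)²/2 + 15*(12 + 0)/2)) = -17269 - (-4 - 132 + 2*(2 + (3/2)*12² + (15/2)*12)) = -17269 - (-4 - 132 + 2*(2 + (3/2)*144 + 90)) = -17269 - (-4 - 132 + 2*(2 + 216 + 90)) = -17269 - (-4 - 132 + 2*308) = -17269 - (-4 - 132 + 616) = -17269 - 1*480 = -17269 - 480 = -17749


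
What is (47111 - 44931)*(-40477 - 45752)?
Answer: -187979220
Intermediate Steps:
(47111 - 44931)*(-40477 - 45752) = 2180*(-86229) = -187979220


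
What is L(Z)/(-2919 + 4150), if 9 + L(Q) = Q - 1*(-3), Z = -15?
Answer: -21/1231 ≈ -0.017059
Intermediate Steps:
L(Q) = -6 + Q (L(Q) = -9 + (Q - 1*(-3)) = -9 + (Q + 3) = -9 + (3 + Q) = -6 + Q)
L(Z)/(-2919 + 4150) = (-6 - 15)/(-2919 + 4150) = -21/1231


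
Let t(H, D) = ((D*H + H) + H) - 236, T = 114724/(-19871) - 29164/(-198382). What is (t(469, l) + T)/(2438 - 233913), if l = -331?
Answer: 304607281505219/456242863962475 ≈ 0.66764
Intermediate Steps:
T = -11089829362/1971024361 (T = 114724*(-1/19871) - 29164*(-1/198382) = -114724/19871 + 14582/99191 = -11089829362/1971024361 ≈ -5.6264)
t(H, D) = -236 + 2*H + D*H (t(H, D) = ((H + D*H) + H) - 236 = (2*H + D*H) - 236 = -236 + 2*H + D*H)
(t(469, l) + T)/(2438 - 233913) = ((-236 + 2*469 - 331*469) - 11089829362/1971024361)/(2438 - 233913) = ((-236 + 938 - 155239) - 11089829362/1971024361)/(-231475) = (-154537 - 11089829362/1971024361)*(-1/231475) = -304607281505219/1971024361*(-1/231475) = 304607281505219/456242863962475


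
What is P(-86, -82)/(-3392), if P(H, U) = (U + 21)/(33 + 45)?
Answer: 61/264576 ≈ 0.00023056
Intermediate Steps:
P(H, U) = 7/26 + U/78 (P(H, U) = (21 + U)/78 = (21 + U)*(1/78) = 7/26 + U/78)
P(-86, -82)/(-3392) = (7/26 + (1/78)*(-82))/(-3392) = (7/26 - 41/39)*(-1/3392) = -61/78*(-1/3392) = 61/264576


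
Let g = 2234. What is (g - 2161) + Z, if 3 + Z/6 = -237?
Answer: -1367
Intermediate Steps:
Z = -1440 (Z = -18 + 6*(-237) = -18 - 1422 = -1440)
(g - 2161) + Z = (2234 - 2161) - 1440 = 73 - 1440 = -1367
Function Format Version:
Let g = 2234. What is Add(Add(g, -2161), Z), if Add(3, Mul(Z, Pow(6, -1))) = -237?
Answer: -1367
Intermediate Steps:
Z = -1440 (Z = Add(-18, Mul(6, -237)) = Add(-18, -1422) = -1440)
Add(Add(g, -2161), Z) = Add(Add(2234, -2161), -1440) = Add(73, -1440) = -1367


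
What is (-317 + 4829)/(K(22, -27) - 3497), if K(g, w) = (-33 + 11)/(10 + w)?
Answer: -25568/19809 ≈ -1.2907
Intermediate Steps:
K(g, w) = -22/(10 + w)
(-317 + 4829)/(K(22, -27) - 3497) = (-317 + 4829)/(-22/(10 - 27) - 3497) = 4512/(-22/(-17) - 3497) = 4512/(-22*(-1/17) - 3497) = 4512/(22/17 - 3497) = 4512/(-59427/17) = 4512*(-17/59427) = -25568/19809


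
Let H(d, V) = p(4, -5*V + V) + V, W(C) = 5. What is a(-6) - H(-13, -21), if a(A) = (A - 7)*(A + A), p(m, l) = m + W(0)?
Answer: 168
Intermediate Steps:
p(m, l) = 5 + m (p(m, l) = m + 5 = 5 + m)
H(d, V) = 9 + V (H(d, V) = (5 + 4) + V = 9 + V)
a(A) = 2*A*(-7 + A) (a(A) = (-7 + A)*(2*A) = 2*A*(-7 + A))
a(-6) - H(-13, -21) = 2*(-6)*(-7 - 6) - (9 - 21) = 2*(-6)*(-13) - 1*(-12) = 156 + 12 = 168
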